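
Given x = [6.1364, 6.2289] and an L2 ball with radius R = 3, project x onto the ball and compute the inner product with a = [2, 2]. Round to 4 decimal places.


Step 1: Compute ||x|| (intermediates to 6 decimals).
||x|| = sqrt(6.1364^2 + 6.2289^2) = 8.743832
Step 2: Project.
Since ||x|| > R, scale = R/||x|| = 3/8.743832 = 0.343099, proj(x) = scale * x
proj(x) = [2.105393, 2.137129]
Step 3: Dot product.
a^T * proj(x) = 2*2.105393 + 2*2.137129 = 8.485


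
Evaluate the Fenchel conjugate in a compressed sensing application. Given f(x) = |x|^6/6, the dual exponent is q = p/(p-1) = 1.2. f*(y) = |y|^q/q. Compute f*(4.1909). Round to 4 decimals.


The conjugate exponent q satisfies 1/p + 1/q = 1.
p = 6, so q = 6/(6 - 1) = 1.2
|y|^q = 4.1909^1.2 = 5.5817
f*(4.1909) = 5.5817 / 1.2 = 4.6514


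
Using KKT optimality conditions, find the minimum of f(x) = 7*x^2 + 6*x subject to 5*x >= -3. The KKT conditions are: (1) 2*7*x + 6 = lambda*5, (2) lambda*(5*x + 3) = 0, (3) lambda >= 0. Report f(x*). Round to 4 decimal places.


Step 1: Try lambda = 0 (constraint inactive).
Stationarity: 2*7*x + 6 = 0
x* = -6/(2*7) = -3/7 = -0.4286 (rounded; the exact value -3/7 is used below)
Check constraint: 5*-0.4286 = -2.143 >= -3 -- satisfied.
Step 2: Compute optimal value.
f(x*) = 7*(-3/7)^2 + 6*(-3/7) = -1.2857


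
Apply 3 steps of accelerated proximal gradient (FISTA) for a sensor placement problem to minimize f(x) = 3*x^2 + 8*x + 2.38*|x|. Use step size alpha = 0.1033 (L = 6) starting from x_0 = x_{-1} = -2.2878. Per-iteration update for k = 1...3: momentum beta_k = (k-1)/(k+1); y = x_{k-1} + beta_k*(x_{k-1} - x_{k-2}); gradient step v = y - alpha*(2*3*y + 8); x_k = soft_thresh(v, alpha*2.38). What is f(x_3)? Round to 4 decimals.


FISTA on f(x) = 3*x^2 + 8*x + 2.38*|x|
L = 6, alpha = 0.1033
Iteration 1: beta = 0.0, y = -2.2878 + 0.0*(-2.2878 + 2.2878) = -2.2878
  grad(y) = -5.7268, v = y - alpha*grad = -1.6962
  prox(v) = soft_thresh(-1.6962, 0.2459) = -1.4504
Iteration 2: beta = 0.3333, y = -1.4504 + 0.3333*(-1.4504 + 2.2878) = -1.1712
  grad(y) = 0.9727, v = y - alpha*grad = -1.2717
  prox(v) = soft_thresh(-1.2717, 0.2459) = -1.0258
Iteration 3: beta = 0.5, y = -1.0258 + 0.5*(-1.0258 + 1.4504) = -0.8136
  grad(y) = 3.1185, v = y - alpha*grad = -1.1357
  prox(v) = soft_thresh(-1.1357, 0.2459) = -0.8899
f(x_3) = 3*(-0.8899)^2 + 8*(-0.8899) + 2.38*|-0.8899| = -2.6255


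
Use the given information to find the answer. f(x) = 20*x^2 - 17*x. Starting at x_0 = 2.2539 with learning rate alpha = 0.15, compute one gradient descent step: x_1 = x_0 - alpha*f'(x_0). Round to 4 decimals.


We compute the gradient at x_0 and apply the update.
f'(x) = 40*x - 17
f'(2.2539) = 40*2.2539 - 17 = 73.156
x_1 = 2.2539 - 0.15*73.156 = -8.7195


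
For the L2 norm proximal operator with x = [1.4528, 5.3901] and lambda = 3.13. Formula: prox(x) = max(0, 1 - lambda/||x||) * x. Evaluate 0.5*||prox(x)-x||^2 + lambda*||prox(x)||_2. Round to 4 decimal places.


Step 1: Compute ||x||.
||x|| = 5.5825
Step 2: Compute scaling factor.
scale = max(0, 1 - 3.13/5.5825) = 0.4393
Step 3: prox(x) = [0.6382, 2.368]
||prox(x)|| = 2.4525
Step 4: Proximal objective.
0.5*||prox-x||^2 = 4.8985
lambda*||prox|| = 7.6763
Total = 12.5746


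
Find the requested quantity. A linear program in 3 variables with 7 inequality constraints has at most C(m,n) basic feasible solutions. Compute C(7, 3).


Each vertex corresponds to some choice of n active constraints out of m, so the number of vertices is at most C(m, n) = m! / (n!(m-n)!).
m = 7, n = 3
Numerator: 7 * 6 * 5
Denominator: 3! = 6
C(7, 3) = 35


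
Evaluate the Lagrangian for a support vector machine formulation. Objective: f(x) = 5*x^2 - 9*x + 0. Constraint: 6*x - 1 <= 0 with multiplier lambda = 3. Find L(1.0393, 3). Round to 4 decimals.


Step 1: Evaluate f(x).
f(1.0393) = 5*1.0393^2 - 9*1.0393 + 0 = -3.953
Step 2: Evaluate g(x).
g(1.0393) = 6*1.0393 - 1 = 5.2358
Step 3: Compute Lagrangian.
L = -3.953 + 3*5.2358 = 11.7544


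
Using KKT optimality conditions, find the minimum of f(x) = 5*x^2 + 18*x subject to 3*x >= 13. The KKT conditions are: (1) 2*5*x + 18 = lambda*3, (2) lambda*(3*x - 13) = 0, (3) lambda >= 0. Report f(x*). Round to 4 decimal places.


Step 1: Try lambda = 0 (constraint inactive).
x_unc = -18/(2*5) = -1.8
Check: 3*-1.8 = -5.4 < 13 -- violated!
Step 2: Constraint must be active: 3*x = 13
x* = 13/3 = 4.3333 (rounded; the exact value 13/3 is used below)
lambda = (2*5*(13/3) + 18)/3 = 20.4444
Step 3: Compute optimal value.
f(x*) = 5*(13/3)^2 + 18*(13/3) = 171.8889


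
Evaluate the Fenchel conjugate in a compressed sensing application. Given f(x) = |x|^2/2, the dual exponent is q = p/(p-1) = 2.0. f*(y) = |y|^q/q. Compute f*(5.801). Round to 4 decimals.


The conjugate exponent q satisfies 1/p + 1/q = 1.
p = 2, so q = 2/(2 - 1) = 2.0
|y|^q = 5.801^2.0 = 33.6516
f*(5.801) = 33.6516 / 2.0 = 16.8258


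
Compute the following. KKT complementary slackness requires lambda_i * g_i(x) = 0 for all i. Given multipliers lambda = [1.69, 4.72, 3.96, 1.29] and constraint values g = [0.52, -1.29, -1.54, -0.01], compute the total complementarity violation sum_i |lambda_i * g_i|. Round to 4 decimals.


KKT complementary slackness check:
lambda_1 * g_1 = 1.69 * 0.52 = 0.8788
lambda_2 * g_2 = 4.72 * -1.29 = -6.0888
lambda_3 * g_3 = 3.96 * -1.54 = -6.0984
lambda_4 * g_4 = 1.29 * -0.01 = -0.0129
Total violation = 0.8788 + 6.0888 + 6.0984 + 0.0129 = 13.0789


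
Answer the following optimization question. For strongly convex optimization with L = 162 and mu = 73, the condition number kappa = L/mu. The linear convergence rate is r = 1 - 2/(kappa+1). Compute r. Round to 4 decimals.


Step 1: Compute the condition number.
kappa = L/mu = 162/73 = 2.2192
Step 2: Compute the convergence rate.
r = 1 - 2/(kappa + 1) = 1 - 2*mu/(L + mu) = (L - mu)/(L + mu) = 89/235 = 0.3787


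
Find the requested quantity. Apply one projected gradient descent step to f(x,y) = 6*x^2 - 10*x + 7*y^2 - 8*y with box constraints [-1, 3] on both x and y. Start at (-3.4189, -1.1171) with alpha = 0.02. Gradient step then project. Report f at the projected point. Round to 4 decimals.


Step 1: Compute gradient at (-3.4189, -1.1171).
grad_x = 2*6*-3.4189 - 10 = -51.0268
grad_y = 2*7*-1.1171 - 8 = -23.6394
Step 2: Gradient step.
x_raw = -3.4189 - 0.02*-51.0268 = -2.3984
y_raw = -1.1171 - 0.02*-23.6394 = -0.6443
Step 3: Project onto [-1, 3].
x_proj = clip(-2.3984) = -1.0
y_proj = clip(-0.6443) = -0.6443
Step 4: Evaluate f.
f(-1.0, -0.6443) = 24.0605


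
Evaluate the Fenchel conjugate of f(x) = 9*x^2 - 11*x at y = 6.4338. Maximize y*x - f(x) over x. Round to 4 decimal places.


f*(y) = sup_x {y*x - a*x^2 - b*x} = sup_x {(y-b)*x - a*x^2}
FOC: (y - b) - 2a*x = 0 => x* = (y - b)/(2a)
x* = (6.4338 + 11)/(2*9) = 0.9685
f*(6.4338) = (y-b)^2/(4a) = (6.4338 + 11)^2/(4*9)
= 303.9374/36 = 8.4427


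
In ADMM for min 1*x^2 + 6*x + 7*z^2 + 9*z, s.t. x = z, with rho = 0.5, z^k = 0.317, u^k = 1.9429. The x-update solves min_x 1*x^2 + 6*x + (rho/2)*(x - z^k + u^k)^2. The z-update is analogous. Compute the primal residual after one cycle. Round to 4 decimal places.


ADMM iteration with rho = 0.5, z^k = 0.317, u^k = 1.9429
Step 1: x-update.
Minimize 1*x^2 + 6*x + (0.5/2)*(x - 0.317 + 1.9429)^2
FOC: (2*1 + 0.5)*x = -6 + 0.5*(0.317 - 1.9429)
x^{k+1} = -2.7252
Step 2: z-update.
Minimize 7*z^2 + 9*z + (0.5/2)*(-2.7252 - z + 1.9429)^2
FOC: (2*7 + 0.5)*z = -9 + 0.5*(-2.7252 + 1.9429)
z^{k+1} = -0.6477
Step 3: u-update.
u^{k+1} = 1.9429 - 2.7252 + 0.6477 = -0.1346
Step 4: Primal residual = |-2.7252 + 0.6477| = 2.0775


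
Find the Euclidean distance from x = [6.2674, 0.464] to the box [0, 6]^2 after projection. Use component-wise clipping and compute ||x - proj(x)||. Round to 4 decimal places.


Project each component onto [0, 6].
clip(6.2674) = 6.0, clip(0.464) = 0.464
Projection = [6.0, 0.464]
Squared diffs: [0.0715, 0.0]
Distance = sqrt(0.0715) = 0.2674


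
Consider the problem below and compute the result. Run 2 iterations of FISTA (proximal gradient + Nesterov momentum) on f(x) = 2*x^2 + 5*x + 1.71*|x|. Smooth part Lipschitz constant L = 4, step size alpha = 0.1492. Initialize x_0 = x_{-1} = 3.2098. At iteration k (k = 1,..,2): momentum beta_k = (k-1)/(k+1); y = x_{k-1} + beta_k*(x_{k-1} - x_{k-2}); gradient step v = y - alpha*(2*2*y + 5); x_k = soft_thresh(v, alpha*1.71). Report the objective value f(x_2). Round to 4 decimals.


FISTA on f(x) = 2*x^2 + 5*x + 1.71*|x|
L = 4, alpha = 0.1492
Iteration 1: beta = 0.0, y = 3.2098 + 0.0*(3.2098 - 3.2098) = 3.2098
  grad(y) = 17.8392, v = y - alpha*grad = 0.5482
  prox(v) = soft_thresh(0.5482, 0.2551) = 0.2931
Iteration 2: beta = 0.3333, y = 0.2931 + 0.3333*(0.2931 - 3.2098) = -0.6792
  grad(y) = 2.2832, v = y - alpha*grad = -1.0198
  prox(v) = soft_thresh(-1.0198, 0.2551) = -0.7647
f(x_2) = 2*(-0.7647)^2 + 5*(-0.7647) + 1.71*|-0.7647| = -1.3463


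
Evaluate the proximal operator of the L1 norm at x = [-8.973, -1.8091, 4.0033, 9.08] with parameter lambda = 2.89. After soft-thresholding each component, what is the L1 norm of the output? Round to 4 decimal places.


Soft-thresholding with lambda = 2.89:
prox(-8.973) = sign(-8.973)*max(|-8.973| - 2.89, 0) = -6.083
prox(-1.8091) = sign(-1.8091)*max(|-1.8091| - 2.89, 0) = 0.0
prox(4.0033) = sign(4.0033)*max(|4.0033| - 2.89, 0) = 1.1133
prox(9.08) = sign(9.08)*max(|9.08| - 2.89, 0) = 6.19
prox(x) = [-6.083, 0.0, 1.1133, 6.19]
||prox(x)||_1 = 6.083 + 0.0 + 1.1133 + 6.19 = 13.3863


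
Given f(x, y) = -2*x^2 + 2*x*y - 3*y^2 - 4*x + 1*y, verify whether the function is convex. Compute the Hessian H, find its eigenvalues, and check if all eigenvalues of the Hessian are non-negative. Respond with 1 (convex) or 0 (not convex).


The Hessian of f(x,y) = -2*x^2 + 2*x*y - 3*y^2 - 4*x + 1*y is:
H = [[-4, 2], [2, -6]]
Trace = -4 - 6 = -10
Determinant = -4*-6 - (2)^2 = 20
Discriminant = (-10)^2 - 4*20 = 20.0
Eigenvalues: lambda_1 = -7.2361, lambda_2 = -2.7639
The function is not convex.

0


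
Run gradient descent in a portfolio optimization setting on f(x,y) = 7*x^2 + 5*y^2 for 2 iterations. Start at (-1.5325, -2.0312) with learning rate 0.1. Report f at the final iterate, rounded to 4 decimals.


Gradient descent on f(x,y) = 7*x^2 + 5*y^2.
Starting point: (-1.5325, -2.0312), alpha = 0.1
Step 1: grad_x = 2*7*-1.5325 = -21.455, grad_y = 2*5*-2.0312 = -20.312
  x_1 = -1.5325 - 0.1*-21.455 = 0.613
  y_1 = -2.0312 - 0.1*-20.312 = 0.0
Step 2: grad_x = 2*7*0.613 = 8.582, grad_y = 2*5*0.0 = 0.0
  x_2 = 0.613 - 0.1*8.582 = -0.2452
  y_2 = 0.0 - 0.1*0.0 = 0.0
f(-0.2452, 0.0) = 7*(-0.2452)^2 + 5*0.0^2 = 0.4209


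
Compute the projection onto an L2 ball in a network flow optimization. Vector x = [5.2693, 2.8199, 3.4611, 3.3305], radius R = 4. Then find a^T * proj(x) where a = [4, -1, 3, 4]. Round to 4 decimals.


Step 1: Compute ||x|| (intermediates to 6 decimals).
||x|| = sqrt(5.2693^2 + 2.8199^2 + 3.4611^2 + 3.3305^2) = 7.667386
Step 2: Project.
Since ||x|| > R, scale = R/||x|| = 4/7.667386 = 0.52169, proj(x) = scale * x
proj(x) = [2.748941, 1.471114, 1.805621, 1.737489]
Step 3: Dot product.
a^T * proj(x) = 4*2.748941 - 1*1.471114 + 3*1.805621 + 4*1.737489 = 21.8915


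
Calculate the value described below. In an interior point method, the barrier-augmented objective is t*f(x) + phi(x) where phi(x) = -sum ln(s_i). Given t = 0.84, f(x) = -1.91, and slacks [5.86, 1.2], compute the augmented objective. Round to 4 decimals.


Step 1: Compute log-barrier.
ln values: [1.7681, 0.1823]
phi = -(1.7681 + 0.1823) = -1.9505
Step 2: Compute augmented objective.
t*f(x) = 0.84*-1.91 = -1.6044
Total = -1.6044 - 1.9505 = -3.5549


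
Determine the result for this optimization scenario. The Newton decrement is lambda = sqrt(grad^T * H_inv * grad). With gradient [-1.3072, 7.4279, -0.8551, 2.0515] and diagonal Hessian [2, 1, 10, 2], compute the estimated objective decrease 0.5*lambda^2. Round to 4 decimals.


Step 1: H is diagonal, so H^(-1) * g = [-0.6536, 7.4279, -0.0855, 1.0258].
Step 2: g^T H^(-1) g = sum_i g_i^2 / H_ii
  = (-1.3072)^2/2 + (7.4279)^2/1 + (-0.8551)^2/10 + (2.0515)^2/2
  = 0.8544 + 55.1737 + 0.0731 + 2.1043 = 58.2055
Step 3: Objective decrease = 0.5 * g^T H^(-1) g = 29.1028


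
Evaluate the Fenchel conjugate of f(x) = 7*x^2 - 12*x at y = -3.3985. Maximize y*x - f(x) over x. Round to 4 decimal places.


f*(y) = sup_x {y*x - a*x^2 - b*x} = sup_x {(y-b)*x - a*x^2}
FOC: (y - b) - 2a*x = 0 => x* = (y - b)/(2a)
x* = (-3.3985 + 12)/(2*7) = 0.6144
f*(-3.3985) = (y-b)^2/(4a) = (-3.3985 + 12)^2/(4*7)
= 73.9858/28 = 2.6424


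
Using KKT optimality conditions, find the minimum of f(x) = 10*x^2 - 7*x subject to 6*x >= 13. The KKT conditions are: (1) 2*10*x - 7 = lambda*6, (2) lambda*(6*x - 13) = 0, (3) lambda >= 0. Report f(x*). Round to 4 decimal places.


Step 1: Try lambda = 0 (constraint inactive).
x_unc = 7/(2*10) = 0.35
Check: 6*0.35 = 2.1 < 13 -- violated!
Step 2: Constraint must be active: 6*x = 13
x* = 13/6 = 2.1667 (rounded; the exact value 13/6 is used below)
lambda = (2*10*(13/6) - 7)/6 = 6.0556
Step 3: Compute optimal value.
f(x*) = 10*(13/6)^2 - 7*(13/6) = 31.7778


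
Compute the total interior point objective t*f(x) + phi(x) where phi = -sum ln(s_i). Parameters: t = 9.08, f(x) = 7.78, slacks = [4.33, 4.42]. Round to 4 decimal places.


Step 1: Compute log-barrier.
ln values: [1.4656, 1.4861]
phi = -(1.4656 + 1.4861) = -2.9517
Step 2: Compute augmented objective.
t*f(x) = 9.08*7.78 = 70.6424
Total = 70.6424 - 2.9517 = 67.6907


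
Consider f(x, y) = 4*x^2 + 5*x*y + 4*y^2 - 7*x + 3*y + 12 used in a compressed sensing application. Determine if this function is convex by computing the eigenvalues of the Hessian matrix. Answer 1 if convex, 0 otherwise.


The Hessian of f(x,y) = 4*x^2 + 5*x*y + 4*y^2 - 7*x + 3*y + 12 is:
H = [[8, 5], [5, 8]]
Trace = 8 + 8 = 16
Determinant = 8*8 - (5)^2 = 39
Discriminant = (16)^2 - 4*39 = 100.0
Eigenvalues: lambda_1 = 3.0, lambda_2 = 13.0
The function is convex.

1


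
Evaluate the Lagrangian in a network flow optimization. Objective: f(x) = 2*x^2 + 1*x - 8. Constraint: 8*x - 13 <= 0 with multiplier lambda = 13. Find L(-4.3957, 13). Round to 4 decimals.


Step 1: Evaluate f(x).
f(-4.3957) = 2*(-4.3957)^2 + 1*(-4.3957) - 8 = 26.2487
Step 2: Evaluate g(x).
g(-4.3957) = 8*-4.3957 - 13 = -48.1656
Step 3: Compute Lagrangian.
L = 26.2487 + 13*-48.1656 = -599.9041


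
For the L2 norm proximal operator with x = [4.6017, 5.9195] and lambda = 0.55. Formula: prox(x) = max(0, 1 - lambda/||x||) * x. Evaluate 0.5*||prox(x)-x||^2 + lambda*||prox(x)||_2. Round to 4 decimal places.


Step 1: Compute ||x||.
||x|| = 7.4977
Step 2: Compute scaling factor.
scale = max(0, 1 - 0.55/7.4977) = 0.9266
Step 3: prox(x) = [4.2641, 5.4853]
||prox(x)|| = 6.9477
Step 4: Proximal objective.
0.5*||prox-x||^2 = 0.1513
lambda*||prox|| = 3.8212
Total = 3.9725


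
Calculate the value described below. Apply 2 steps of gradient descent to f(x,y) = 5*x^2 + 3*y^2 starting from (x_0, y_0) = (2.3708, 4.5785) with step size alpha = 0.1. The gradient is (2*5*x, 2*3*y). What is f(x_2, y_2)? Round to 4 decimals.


Gradient descent on f(x,y) = 5*x^2 + 3*y^2.
Starting point: (2.3708, 4.5785), alpha = 0.1
Step 1: grad_x = 2*5*2.3708 = 23.708, grad_y = 2*3*4.5785 = 27.471
  x_1 = 2.3708 - 0.1*23.708 = 0.0
  y_1 = 4.5785 - 0.1*27.471 = 1.8314
Step 2: grad_x = 2*5*0.0 = 0.0, grad_y = 2*3*1.8314 = 10.9884
  x_2 = 0.0 - 0.1*0.0 = 0.0
  y_2 = 1.8314 - 0.1*10.9884 = 0.7326
f(0.0, 0.7326) = 5*0.0^2 + 3*0.7326^2 = 1.6099


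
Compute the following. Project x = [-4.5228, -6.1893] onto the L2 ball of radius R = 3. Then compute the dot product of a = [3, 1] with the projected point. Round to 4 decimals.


Step 1: Compute ||x|| (intermediates to 6 decimals).
||x|| = sqrt((-4.5228)^2 + (-6.1893)^2) = 7.665713
Step 2: Project.
Since ||x|| > R, scale = R/||x|| = 3/7.665713 = 0.391353, proj(x) = scale * x
proj(x) = [-1.770011, -2.422201]
Step 3: Dot product.
a^T * proj(x) = 3*(-1.770011) + 1*(-2.422201) = -7.7322


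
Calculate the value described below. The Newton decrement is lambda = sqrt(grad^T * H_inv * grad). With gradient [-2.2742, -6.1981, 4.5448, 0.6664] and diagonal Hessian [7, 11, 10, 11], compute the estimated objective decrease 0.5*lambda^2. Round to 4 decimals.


Step 1: H is diagonal, so H^(-1) * g = [-0.3249, -0.5635, 0.4545, 0.0606].
Step 2: g^T H^(-1) g = sum_i g_i^2 / H_ii
  = (-2.2742)^2/7 + (-6.1981)^2/11 + (4.5448)^2/10 + (0.6664)^2/11
  = 0.7389 + 3.4924 + 2.0655 + 0.0404 = 6.3372
Step 3: Objective decrease = 0.5 * g^T H^(-1) g = 3.1686


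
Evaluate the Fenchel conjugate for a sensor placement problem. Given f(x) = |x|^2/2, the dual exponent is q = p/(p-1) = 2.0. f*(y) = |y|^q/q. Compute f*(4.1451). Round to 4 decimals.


The conjugate exponent q satisfies 1/p + 1/q = 1.
p = 2, so q = 2/(2 - 1) = 2.0
|y|^q = 4.1451^2.0 = 17.1819
f*(4.1451) = 17.1819 / 2.0 = 8.5909


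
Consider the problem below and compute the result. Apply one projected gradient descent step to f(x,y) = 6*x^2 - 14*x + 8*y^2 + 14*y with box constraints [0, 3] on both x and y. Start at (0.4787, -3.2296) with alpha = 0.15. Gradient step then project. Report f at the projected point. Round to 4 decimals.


Step 1: Compute gradient at (0.4787, -3.2296).
grad_x = 2*6*0.4787 - 14 = -8.2556
grad_y = 2*8*-3.2296 + 14 = -37.6736
Step 2: Gradient step.
x_raw = 0.4787 - 0.15*-8.2556 = 1.717
y_raw = -3.2296 - 0.15*-37.6736 = 2.4214
Step 3: Project onto [0, 3].
x_proj = clip(1.717) = 1.717
y_proj = clip(2.4214) = 2.4214
Step 4: Evaluate f.
f(1.717, 2.4214) = 74.4579


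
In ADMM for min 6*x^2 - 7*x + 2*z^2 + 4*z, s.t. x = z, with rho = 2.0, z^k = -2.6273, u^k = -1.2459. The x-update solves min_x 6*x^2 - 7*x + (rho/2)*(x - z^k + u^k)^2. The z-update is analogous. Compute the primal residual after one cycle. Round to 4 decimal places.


ADMM iteration with rho = 2.0, z^k = -2.6273, u^k = -1.2459
Step 1: x-update.
Minimize 6*x^2 - 7*x + (2.0/2)*(x + 2.6273 - 1.2459)^2
FOC: (2*6 + 2.0)*x = 7 + 2.0*(-2.6273 + 1.2459)
x^{k+1} = 0.3027
Step 2: z-update.
Minimize 2*z^2 + 4*z + (2.0/2)*(0.3027 - z - 1.2459)^2
FOC: (2*2 + 2.0)*z = -4 + 2.0*(0.3027 - 1.2459)
z^{k+1} = -0.9811
Step 3: u-update.
u^{k+1} = -1.2459 + 0.3027 + 0.9811 = 0.0378
Step 4: Primal residual = |0.3027 + 0.9811| = 1.2837


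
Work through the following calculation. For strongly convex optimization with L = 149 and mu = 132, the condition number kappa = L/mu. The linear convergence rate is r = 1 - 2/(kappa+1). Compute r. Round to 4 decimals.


Step 1: Compute the condition number.
kappa = L/mu = 149/132 = 1.1288
Step 2: Compute the convergence rate.
r = 1 - 2/(kappa + 1) = 1 - 2*mu/(L + mu) = (L - mu)/(L + mu) = 17/281 = 0.0605


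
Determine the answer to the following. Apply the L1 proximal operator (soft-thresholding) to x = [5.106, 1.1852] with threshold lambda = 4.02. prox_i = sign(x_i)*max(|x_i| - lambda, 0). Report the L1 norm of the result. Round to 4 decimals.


Soft-thresholding with lambda = 4.02:
prox(5.106) = sign(5.106)*max(|5.106| - 4.02, 0) = 1.086
prox(1.1852) = sign(1.1852)*max(|1.1852| - 4.02, 0) = 0.0
prox(x) = [1.086, 0.0]
||prox(x)||_1 = 1.086 + 0.0 = 1.086


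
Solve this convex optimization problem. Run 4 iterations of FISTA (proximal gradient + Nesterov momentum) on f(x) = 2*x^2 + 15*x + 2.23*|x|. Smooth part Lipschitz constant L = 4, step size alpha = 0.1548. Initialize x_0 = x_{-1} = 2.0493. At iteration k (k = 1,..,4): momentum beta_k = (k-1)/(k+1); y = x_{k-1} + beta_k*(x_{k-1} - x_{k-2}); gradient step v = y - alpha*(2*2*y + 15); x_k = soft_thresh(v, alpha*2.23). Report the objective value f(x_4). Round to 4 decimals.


FISTA on f(x) = 2*x^2 + 15*x + 2.23*|x|
L = 4, alpha = 0.1548
Iteration 1: beta = 0.0, y = 2.0493 + 0.0*(2.0493 - 2.0493) = 2.0493
  grad(y) = 23.1972, v = y - alpha*grad = -1.5416
  prox(v) = soft_thresh(-1.5416, 0.3452) = -1.1964
Iteration 2: beta = 0.3333, y = -1.1964 + 0.3333*(-1.1964 - 2.0493) = -2.2783
  grad(y) = 5.8867, v = y - alpha*grad = -3.1896
  prox(v) = soft_thresh(-3.1896, 0.3452) = -2.8444
Iteration 3: beta = 0.5, y = -2.8444 + 0.5*(-2.8444 + 1.1964) = -3.6684
  grad(y) = 0.3265, v = y - alpha*grad = -3.7189
  prox(v) = soft_thresh(-3.7189, 0.3452) = -3.3737
Iteration 4: beta = 0.6, y = -3.3737 + 0.6*(-3.3737 + 2.8444) = -3.6913
  grad(y) = 0.2348, v = y - alpha*grad = -3.7276
  prox(v) = soft_thresh(-3.7276, 0.3452) = -3.3824
f(x_4) = 2*(-3.3824)^2 + 15*(-3.3824) + 2.23*|-3.3824| = -20.312


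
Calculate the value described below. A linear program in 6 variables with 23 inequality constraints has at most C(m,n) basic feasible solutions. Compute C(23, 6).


Each vertex corresponds to some choice of n active constraints out of m, so the number of vertices is at most C(m, n) = m! / (n!(m-n)!).
m = 23, n = 6
Numerator: 23 * 22 * 21 * 20 * 19 * 18
Denominator: 6! = 720
C(23, 6) = 100947


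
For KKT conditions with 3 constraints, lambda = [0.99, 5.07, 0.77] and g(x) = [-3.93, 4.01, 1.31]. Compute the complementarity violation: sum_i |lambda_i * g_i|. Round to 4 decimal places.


KKT complementary slackness check:
lambda_1 * g_1 = 0.99 * -3.93 = -3.8907
lambda_2 * g_2 = 5.07 * 4.01 = 20.3307
lambda_3 * g_3 = 0.77 * 1.31 = 1.0087
Total violation = 3.8907 + 20.3307 + 1.0087 = 25.2301


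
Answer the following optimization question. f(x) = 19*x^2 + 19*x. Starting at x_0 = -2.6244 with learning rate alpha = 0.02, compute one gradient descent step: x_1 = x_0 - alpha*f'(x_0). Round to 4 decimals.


We compute the gradient at x_0 and apply the update.
f'(x) = 38*x + 19
f'(-2.6244) = 38*-2.6244 + 19 = -80.7272
x_1 = -2.6244 - 0.02*-80.7272 = -1.0099


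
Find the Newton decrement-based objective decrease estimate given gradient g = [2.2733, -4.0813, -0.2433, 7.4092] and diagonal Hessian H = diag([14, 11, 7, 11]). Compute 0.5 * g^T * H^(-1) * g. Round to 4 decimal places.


Step 1: H is diagonal, so H^(-1) * g = [0.1624, -0.371, -0.0348, 0.6736].
Step 2: g^T H^(-1) g = sum_i g_i^2 / H_ii
  = (2.2733)^2/14 + (-4.0813)^2/11 + (-0.2433)^2/7 + (7.4092)^2/11
  = 0.3691 + 1.5143 + 0.0085 + 4.9906 = 6.8824
Step 3: Objective decrease = 0.5 * g^T H^(-1) g = 3.4412


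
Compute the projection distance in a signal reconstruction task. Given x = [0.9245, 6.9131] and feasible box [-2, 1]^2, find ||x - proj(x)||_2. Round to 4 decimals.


Project each component onto [-2, 1].
clip(0.9245) = 0.9245, clip(6.9131) = 1.0
Projection = [0.9245, 1.0]
Squared diffs: [0.0, 34.9648]
Distance = sqrt(34.9648) = 5.9131


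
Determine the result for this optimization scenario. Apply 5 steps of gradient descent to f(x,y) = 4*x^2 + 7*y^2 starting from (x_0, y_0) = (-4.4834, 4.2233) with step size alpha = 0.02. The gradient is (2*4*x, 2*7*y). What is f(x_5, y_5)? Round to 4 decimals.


Gradient descent on f(x,y) = 4*x^2 + 7*y^2.
Starting point: (-4.4834, 4.2233), alpha = 0.02
Step 1: grad_x = 2*4*-4.4834 = -35.8672, grad_y = 2*7*4.2233 = 59.1262
  x_1 = -4.4834 - 0.02*-35.8672 = -3.7661
  y_1 = 4.2233 - 0.02*59.1262 = 3.0408
Step 2: grad_x = 2*4*-3.7661 = -30.1284, grad_y = 2*7*3.0408 = 42.5709
  x_2 = -3.7661 - 0.02*-30.1284 = -3.1635
  y_2 = 3.0408 - 0.02*42.5709 = 2.1894
Step 3: grad_x = 2*4*-3.1635 = -25.3079, grad_y = 2*7*2.1894 = 30.651
  x_3 = -3.1635 - 0.02*-25.3079 = -2.6573
  y_3 = 2.1894 - 0.02*30.651 = 1.5763
Step 4: grad_x = 2*4*-2.6573 = -21.2586, grad_y = 2*7*1.5763 = 22.0687
  x_4 = -2.6573 - 0.02*-21.2586 = -2.2322
  y_4 = 1.5763 - 0.02*22.0687 = 1.135
Step 5: grad_x = 2*4*-2.2322 = -17.8573, grad_y = 2*7*1.135 = 15.8895
  x_5 = -2.2322 - 0.02*-17.8573 = -1.875
  y_5 = 1.135 - 0.02*15.8895 = 0.8172
f(-1.875, 0.8172) = 4*(-1.875)^2 + 7*0.8172^2 = 18.7371


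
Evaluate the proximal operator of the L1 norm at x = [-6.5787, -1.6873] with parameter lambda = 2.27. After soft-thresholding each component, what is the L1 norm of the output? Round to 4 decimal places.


Soft-thresholding with lambda = 2.27:
prox(-6.5787) = sign(-6.5787)*max(|-6.5787| - 2.27, 0) = -4.3087
prox(-1.6873) = sign(-1.6873)*max(|-1.6873| - 2.27, 0) = 0.0
prox(x) = [-4.3087, 0.0]
||prox(x)||_1 = 4.3087 + 0.0 = 4.3087


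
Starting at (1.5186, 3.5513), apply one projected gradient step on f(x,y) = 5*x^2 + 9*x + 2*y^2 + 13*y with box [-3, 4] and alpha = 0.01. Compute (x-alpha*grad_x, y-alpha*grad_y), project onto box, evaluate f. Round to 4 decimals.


Step 1: Compute gradient at (1.5186, 3.5513).
grad_x = 2*5*1.5186 + 9 = 24.186
grad_y = 2*2*3.5513 + 13 = 27.2052
Step 2: Gradient step.
x_raw = 1.5186 - 0.01*24.186 = 1.2767
y_raw = 3.5513 - 0.01*27.2052 = 3.2792
Step 3: Project onto [-3, 4].
x_proj = clip(1.2767) = 1.2767
y_proj = clip(3.2792) = 3.2792
Step 4: Evaluate f.
f(1.2767, 3.2792) = 83.7781


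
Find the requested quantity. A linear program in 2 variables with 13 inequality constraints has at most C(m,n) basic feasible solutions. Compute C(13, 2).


Each vertex corresponds to some choice of n active constraints out of m, so the number of vertices is at most C(m, n) = m! / (n!(m-n)!).
m = 13, n = 2
Numerator: 13 * 12
Denominator: 2! = 2
C(13, 2) = 78


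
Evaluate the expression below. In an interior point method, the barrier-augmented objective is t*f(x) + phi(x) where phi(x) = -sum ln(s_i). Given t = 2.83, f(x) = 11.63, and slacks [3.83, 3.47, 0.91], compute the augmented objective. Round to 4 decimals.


Step 1: Compute log-barrier.
ln values: [1.3429, 1.2442, -0.0943]
phi = -(1.3429 + 1.2442 - 0.0943) = -2.4927
Step 2: Compute augmented objective.
t*f(x) = 2.83*11.63 = 32.9129
Total = 32.9129 - 2.4927 = 30.4202


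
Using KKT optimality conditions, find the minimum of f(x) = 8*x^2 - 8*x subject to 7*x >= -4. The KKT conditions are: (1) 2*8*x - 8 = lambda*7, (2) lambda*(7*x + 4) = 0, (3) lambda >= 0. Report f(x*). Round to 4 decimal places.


Step 1: Try lambda = 0 (constraint inactive).
Stationarity: 2*8*x - 8 = 0
x* = 8/(2*8) = 0.5
Check constraint: 7*0.5 = 3.5 >= -4 -- satisfied.
Step 2: Compute optimal value.
f(x*) = 8*0.5^2 - 8*0.5 = -2.0


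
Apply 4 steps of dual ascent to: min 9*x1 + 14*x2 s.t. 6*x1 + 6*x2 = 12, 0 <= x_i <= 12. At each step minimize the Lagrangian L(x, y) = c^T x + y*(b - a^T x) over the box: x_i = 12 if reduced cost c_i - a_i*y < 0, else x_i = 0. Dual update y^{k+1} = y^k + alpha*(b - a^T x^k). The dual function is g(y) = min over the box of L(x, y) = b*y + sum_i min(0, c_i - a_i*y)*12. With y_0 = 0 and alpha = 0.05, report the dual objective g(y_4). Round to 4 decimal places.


Dual ascent for LP: min 9*x1 + 14*x2, 6*x1 + 6*x2 = 12, 0 <= x_i <= 12
Step 1: y^k = 0.0, reduced costs: (9.0, 14.0)
  x^k = (0.0, 0.0), subgradient = b - a^T x = 12.0
  y^{k+1} = 0.0 + 0.05*12.0 = 0.6
Step 2: y^k = 0.6, reduced costs: (5.4, 10.4)
  x^k = (0.0, 0.0), subgradient = b - a^T x = 12.0
  y^{k+1} = 0.6 + 0.05*12.0 = 1.2
Step 3: y^k = 1.2, reduced costs: (1.8, 6.8)
  x^k = (0.0, 0.0), subgradient = b - a^T x = 12.0
  y^{k+1} = 1.2 + 0.05*12.0 = 1.8
Step 4: y^k = 1.8, reduced costs: (-1.8, 3.2)
  x^k = (12.0, 0.0), subgradient = b - a^T x = -60.0
  y^{k+1} = 1.8 + 0.05*-60.0 = -1.2
Dual objective at y_4 = -1.2: reduced costs (16.2, 21.2), box minimizer x = (0.0, 0.0)
g(y_4) = b*y + (c1 - a1*y)*x1 + (c2 - a2*y)*x2 = 12*(-1.2) + 16.2*0.0 + 21.2*0.0 = -14.4 + 0.0 + 0.0 = -14.4


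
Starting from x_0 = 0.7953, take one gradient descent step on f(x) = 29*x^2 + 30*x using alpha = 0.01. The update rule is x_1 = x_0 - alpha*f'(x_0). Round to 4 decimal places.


We compute the gradient at x_0 and apply the update.
f'(x) = 58*x + 30
f'(0.7953) = 58*0.7953 + 30 = 76.1274
x_1 = 0.7953 - 0.01*76.1274 = 0.034


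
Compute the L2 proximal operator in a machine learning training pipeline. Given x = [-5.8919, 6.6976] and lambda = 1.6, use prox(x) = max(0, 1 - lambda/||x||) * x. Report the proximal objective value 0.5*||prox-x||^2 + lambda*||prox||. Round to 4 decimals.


Step 1: Compute ||x||.
||x|| = 8.9203
Step 2: Compute scaling factor.
scale = max(0, 1 - 1.6/8.9203) = 0.8206
Step 3: prox(x) = [-4.8351, 5.4963]
||prox(x)|| = 7.3203
Step 4: Proximal objective.
0.5*||prox-x||^2 = 1.28
lambda*||prox|| = 11.7125
Total = 12.9925


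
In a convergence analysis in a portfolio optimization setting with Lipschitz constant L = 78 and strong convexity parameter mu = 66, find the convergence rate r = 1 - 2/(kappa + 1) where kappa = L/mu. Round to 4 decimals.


Step 1: Compute the condition number.
kappa = L/mu = 78/66 = 1.1818
Step 2: Compute the convergence rate.
r = 1 - 2/(kappa + 1) = 1 - 2*mu/(L + mu) = (L - mu)/(L + mu) = 12/144 = 0.0833


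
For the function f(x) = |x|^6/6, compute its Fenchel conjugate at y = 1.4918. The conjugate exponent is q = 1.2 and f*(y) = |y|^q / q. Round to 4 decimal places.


The conjugate exponent q satisfies 1/p + 1/q = 1.
p = 6, so q = 6/(6 - 1) = 1.2
|y|^q = 1.4918^1.2 = 1.616
f*(1.4918) = 1.616 / 1.2 = 1.3467


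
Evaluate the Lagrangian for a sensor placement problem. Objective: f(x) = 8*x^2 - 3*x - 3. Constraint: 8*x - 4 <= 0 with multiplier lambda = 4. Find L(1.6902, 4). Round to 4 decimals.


Step 1: Evaluate f(x).
f(1.6902) = 8*1.6902^2 - 3*1.6902 - 3 = 14.7836
Step 2: Evaluate g(x).
g(1.6902) = 8*1.6902 - 4 = 9.5216
Step 3: Compute Lagrangian.
L = 14.7836 + 4*9.5216 = 52.87


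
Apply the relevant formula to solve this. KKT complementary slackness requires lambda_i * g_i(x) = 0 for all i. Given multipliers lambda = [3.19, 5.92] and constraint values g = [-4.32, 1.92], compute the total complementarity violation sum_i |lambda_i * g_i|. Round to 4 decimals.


KKT complementary slackness check:
lambda_1 * g_1 = 3.19 * -4.32 = -13.7808
lambda_2 * g_2 = 5.92 * 1.92 = 11.3664
Total violation = 13.7808 + 11.3664 = 25.1472


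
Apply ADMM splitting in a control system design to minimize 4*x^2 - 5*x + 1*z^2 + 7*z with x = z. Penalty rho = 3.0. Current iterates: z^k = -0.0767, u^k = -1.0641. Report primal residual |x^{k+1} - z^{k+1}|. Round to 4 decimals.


ADMM iteration with rho = 3.0, z^k = -0.0767, u^k = -1.0641
Step 1: x-update.
Minimize 4*x^2 - 5*x + (3.0/2)*(x + 0.0767 - 1.0641)^2
FOC: (2*4 + 3.0)*x = 5 + 3.0*(-0.0767 + 1.0641)
x^{k+1} = 0.7238
Step 2: z-update.
Minimize 1*z^2 + 7*z + (3.0/2)*(0.7238 - z - 1.0641)^2
FOC: (2*1 + 3.0)*z = -7 + 3.0*(0.7238 - 1.0641)
z^{k+1} = -1.6042
Step 3: u-update.
u^{k+1} = -1.0641 + 0.7238 + 1.6042 = 1.2639
Step 4: Primal residual = |0.7238 + 1.6042| = 2.328


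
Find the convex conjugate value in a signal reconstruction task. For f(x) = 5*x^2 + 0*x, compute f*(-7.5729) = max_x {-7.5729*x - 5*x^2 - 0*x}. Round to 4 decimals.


f*(y) = sup_x {y*x - a*x^2 - b*x} = sup_x {(y-b)*x - a*x^2}
FOC: (y - b) - 2a*x = 0 => x* = (y - b)/(2a)
x* = (-7.5729 - 0)/(2*5) = -0.7573
f*(-7.5729) = (y-b)^2/(4a) = (-7.5729 - 0)^2/(4*5)
= 57.3488/20 = 2.8674


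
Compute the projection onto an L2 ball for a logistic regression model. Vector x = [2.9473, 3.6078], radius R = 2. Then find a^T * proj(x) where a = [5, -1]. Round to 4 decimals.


Step 1: Compute ||x|| (intermediates to 6 decimals).
||x|| = sqrt(2.9473^2 + 3.6078^2) = 4.658626
Step 2: Project.
Since ||x|| > R, scale = R/||x|| = 2/4.658626 = 0.429311, proj(x) = scale * x
proj(x) = [1.265308, 1.548868]
Step 3: Dot product.
a^T * proj(x) = 5*1.265308 - 1*1.548868 = 4.7777


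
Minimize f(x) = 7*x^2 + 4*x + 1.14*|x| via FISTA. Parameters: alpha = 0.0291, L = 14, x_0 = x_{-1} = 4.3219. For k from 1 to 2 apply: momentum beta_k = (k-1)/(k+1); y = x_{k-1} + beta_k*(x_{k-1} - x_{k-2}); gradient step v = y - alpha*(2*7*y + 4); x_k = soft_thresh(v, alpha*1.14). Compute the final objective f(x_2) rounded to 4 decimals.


FISTA on f(x) = 7*x^2 + 4*x + 1.14*|x|
L = 14, alpha = 0.0291
Iteration 1: beta = 0.0, y = 4.3219 + 0.0*(4.3219 - 4.3219) = 4.3219
  grad(y) = 64.5066, v = y - alpha*grad = 2.4448
  prox(v) = soft_thresh(2.4448, 0.0332) = 2.4116
Iteration 2: beta = 0.3333, y = 2.4116 + 0.3333*(2.4116 - 4.3219) = 1.7748
  grad(y) = 28.8474, v = y - alpha*grad = 0.9354
  prox(v) = soft_thresh(0.9354, 0.0332) = 0.9022
f(x_2) = 7*0.9022^2 + 4*0.9022 + 1.14*|0.9022| = 10.3347


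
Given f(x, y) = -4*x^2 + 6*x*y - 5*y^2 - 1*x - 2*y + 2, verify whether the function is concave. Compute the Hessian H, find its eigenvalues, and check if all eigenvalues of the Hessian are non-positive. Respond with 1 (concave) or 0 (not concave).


The Hessian of f(x,y) = -4*x^2 + 6*x*y - 5*y^2 - 1*x - 2*y + 2 is:
H = [[-8, 6], [6, -10]]
Trace = -8 - 10 = -18
Determinant = -8*-10 - (6)^2 = 44
Discriminant = (-18)^2 - 4*44 = 148.0
Eigenvalues: lambda_1 = -15.0828, lambda_2 = -2.9172
The function is concave.

1


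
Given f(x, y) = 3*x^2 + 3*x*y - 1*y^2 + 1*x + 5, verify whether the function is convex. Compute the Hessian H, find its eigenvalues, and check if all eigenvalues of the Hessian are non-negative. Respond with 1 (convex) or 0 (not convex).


The Hessian of f(x,y) = 3*x^2 + 3*x*y - 1*y^2 + 1*x + 5 is:
H = [[6, 3], [3, -2]]
Trace = 6 - 2 = 4
Determinant = 6*-2 - (3)^2 = -21
Discriminant = (4)^2 - 4*-21 = 100.0
Eigenvalues: lambda_1 = -3.0, lambda_2 = 7.0
The function is not convex.

0


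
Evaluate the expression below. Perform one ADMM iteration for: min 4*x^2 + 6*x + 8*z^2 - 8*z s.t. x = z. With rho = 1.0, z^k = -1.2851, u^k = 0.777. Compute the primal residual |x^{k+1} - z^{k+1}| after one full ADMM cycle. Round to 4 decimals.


ADMM iteration with rho = 1.0, z^k = -1.2851, u^k = 0.777
Step 1: x-update.
Minimize 4*x^2 + 6*x + (1.0/2)*(x + 1.2851 + 0.777)^2
FOC: (2*4 + 1.0)*x = -6 + 1.0*(-1.2851 - 0.777)
x^{k+1} = -0.8958
Step 2: z-update.
Minimize 8*z^2 - 8*z + (1.0/2)*(-0.8958 - z + 0.777)^2
FOC: (2*8 + 1.0)*z = 8 + 1.0*(-0.8958 + 0.777)
z^{k+1} = 0.4636
Step 3: u-update.
u^{k+1} = 0.777 - 0.8958 - 0.4636 = -0.5824
Step 4: Primal residual = |-0.8958 - 0.4636| = 1.3594


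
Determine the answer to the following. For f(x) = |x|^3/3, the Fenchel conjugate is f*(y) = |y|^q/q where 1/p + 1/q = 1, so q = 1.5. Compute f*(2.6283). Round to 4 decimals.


The conjugate exponent q satisfies 1/p + 1/q = 1.
p = 3, so q = 3/(3 - 1) = 1.5
|y|^q = 2.6283^1.5 = 4.261
f*(2.6283) = 4.261 / 1.5 = 2.8407


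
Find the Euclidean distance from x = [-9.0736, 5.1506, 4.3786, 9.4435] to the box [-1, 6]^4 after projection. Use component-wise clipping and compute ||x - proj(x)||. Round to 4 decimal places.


Project each component onto [-1, 6].
clip(-9.0736) = -1.0, clip(5.1506) = 5.1506, clip(4.3786) = 4.3786, clip(9.4435) = 6.0
Projection = [-1.0, 5.1506, 4.3786, 6.0]
Squared diffs: [65.183, 0.0, 0.0, 11.8577]
Distance = sqrt(77.0407) = 8.7773


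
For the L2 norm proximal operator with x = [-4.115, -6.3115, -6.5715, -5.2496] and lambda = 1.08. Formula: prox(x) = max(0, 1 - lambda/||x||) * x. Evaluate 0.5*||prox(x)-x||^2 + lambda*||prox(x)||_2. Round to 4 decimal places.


Step 1: Compute ||x||.
||x|| = 11.2921
Step 2: Compute scaling factor.
scale = max(0, 1 - 1.08/11.2921) = 0.9044
Step 3: prox(x) = [-3.7214, -5.7079, -5.943, -4.7475]
||prox(x)|| = 10.2121
Step 4: Proximal objective.
0.5*||prox-x||^2 = 0.5832
lambda*||prox|| = 11.0291
Total = 11.6123


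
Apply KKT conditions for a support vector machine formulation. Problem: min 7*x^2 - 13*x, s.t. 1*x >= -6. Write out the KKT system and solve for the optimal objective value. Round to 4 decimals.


Step 1: Try lambda = 0 (constraint inactive).
Stationarity: 2*7*x - 13 = 0
x* = 13/(2*7) = 13/14 = 0.9286 (rounded; the exact value 13/14 is used below)
Check constraint: 1*0.9286 = 0.9286 >= -6 -- satisfied.
Step 2: Compute optimal value.
f(x*) = 7*(13/14)^2 - 13*(13/14) = -6.0357


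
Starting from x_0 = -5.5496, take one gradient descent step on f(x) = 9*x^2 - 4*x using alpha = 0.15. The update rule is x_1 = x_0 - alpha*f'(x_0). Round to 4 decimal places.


We compute the gradient at x_0 and apply the update.
f'(x) = 18*x - 4
f'(-5.5496) = 18*-5.5496 - 4 = -103.8928
x_1 = -5.5496 - 0.15*-103.8928 = 10.0343


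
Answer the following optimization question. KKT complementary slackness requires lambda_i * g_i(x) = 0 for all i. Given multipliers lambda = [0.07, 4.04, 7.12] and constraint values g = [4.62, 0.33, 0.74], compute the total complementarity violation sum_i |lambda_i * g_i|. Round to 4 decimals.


KKT complementary slackness check:
lambda_1 * g_1 = 0.07 * 4.62 = 0.3234
lambda_2 * g_2 = 4.04 * 0.33 = 1.3332
lambda_3 * g_3 = 7.12 * 0.74 = 5.2688
Total violation = 0.3234 + 1.3332 + 5.2688 = 6.9254


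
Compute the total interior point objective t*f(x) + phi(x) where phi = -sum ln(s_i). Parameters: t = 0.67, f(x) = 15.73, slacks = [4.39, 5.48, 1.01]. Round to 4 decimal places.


Step 1: Compute log-barrier.
ln values: [1.4793, 1.7011, 0.01]
phi = -(1.4793 + 1.7011 + 0.01) = -3.1904
Step 2: Compute augmented objective.
t*f(x) = 0.67*15.73 = 10.5391
Total = 10.5391 - 3.1904 = 7.3487


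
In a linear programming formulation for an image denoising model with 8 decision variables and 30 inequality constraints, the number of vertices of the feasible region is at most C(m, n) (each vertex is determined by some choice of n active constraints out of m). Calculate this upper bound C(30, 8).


Each vertex corresponds to some choice of n active constraints out of m, so the number of vertices is at most C(m, n) = m! / (n!(m-n)!).
m = 30, n = 8
Numerator: 30 * 29 * 28 * 27 * 26 * 25 * 24 * 23
Denominator: 8! = 40320
C(30, 8) = 5852925


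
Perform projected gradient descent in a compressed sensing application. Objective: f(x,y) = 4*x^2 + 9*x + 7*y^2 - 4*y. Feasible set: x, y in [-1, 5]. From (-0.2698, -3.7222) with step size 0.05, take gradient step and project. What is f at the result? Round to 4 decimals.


Step 1: Compute gradient at (-0.2698, -3.7222).
grad_x = 2*4*-0.2698 + 9 = 6.8416
grad_y = 2*7*-3.7222 - 4 = -56.1108
Step 2: Gradient step.
x_raw = -0.2698 - 0.05*6.8416 = -0.6119
y_raw = -3.7222 - 0.05*-56.1108 = -0.9167
Step 3: Project onto [-1, 5].
x_proj = clip(-0.6119) = -0.6119
y_proj = clip(-0.9167) = -0.9167
Step 4: Evaluate f.
f(-0.6119, -0.9167) = 5.5392


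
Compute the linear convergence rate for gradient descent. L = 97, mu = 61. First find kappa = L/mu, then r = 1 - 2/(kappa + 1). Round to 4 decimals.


Step 1: Compute the condition number.
kappa = L/mu = 97/61 = 1.5902
Step 2: Compute the convergence rate.
r = 1 - 2/(kappa + 1) = 1 - 2*mu/(L + mu) = (L - mu)/(L + mu) = 36/158 = 0.2278


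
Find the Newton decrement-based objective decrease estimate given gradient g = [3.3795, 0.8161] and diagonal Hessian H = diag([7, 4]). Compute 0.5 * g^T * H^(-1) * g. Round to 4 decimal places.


Step 1: H is diagonal, so H^(-1) * g = [0.4828, 0.204].
Step 2: g^T H^(-1) g = sum_i g_i^2 / H_ii
  = (3.3795)^2/7 + (0.8161)^2/4
  = 1.6316 + 0.1665 = 1.7981
Step 3: Objective decrease = 0.5 * g^T H^(-1) g = 0.899


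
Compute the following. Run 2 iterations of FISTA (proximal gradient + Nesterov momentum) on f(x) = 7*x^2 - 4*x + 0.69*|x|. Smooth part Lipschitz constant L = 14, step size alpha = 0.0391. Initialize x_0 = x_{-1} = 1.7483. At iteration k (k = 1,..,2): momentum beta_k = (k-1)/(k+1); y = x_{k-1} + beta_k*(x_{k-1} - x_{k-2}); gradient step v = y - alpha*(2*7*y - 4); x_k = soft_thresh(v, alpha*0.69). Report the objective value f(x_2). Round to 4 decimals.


FISTA on f(x) = 7*x^2 - 4*x + 0.69*|x|
L = 14, alpha = 0.0391
Iteration 1: beta = 0.0, y = 1.7483 + 0.0*(1.7483 - 1.7483) = 1.7483
  grad(y) = 20.4762, v = y - alpha*grad = 0.9477
  prox(v) = soft_thresh(0.9477, 0.027) = 0.9207
Iteration 2: beta = 0.3333, y = 0.9207 + 0.3333*(0.9207 - 1.7483) = 0.6448
  grad(y) = 5.0277, v = y - alpha*grad = 0.4483
  prox(v) = soft_thresh(0.4483, 0.027) = 0.4213
f(x_2) = 7*0.4213^2 - 4*0.4213 + 0.69*|0.4213| = -0.1521


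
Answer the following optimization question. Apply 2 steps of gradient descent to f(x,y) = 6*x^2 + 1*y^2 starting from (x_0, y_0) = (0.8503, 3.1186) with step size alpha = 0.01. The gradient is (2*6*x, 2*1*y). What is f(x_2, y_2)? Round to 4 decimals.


Gradient descent on f(x,y) = 6*x^2 + 1*y^2.
Starting point: (0.8503, 3.1186), alpha = 0.01
Step 1: grad_x = 2*6*0.8503 = 10.2036, grad_y = 2*1*3.1186 = 6.2372
  x_1 = 0.8503 - 0.01*10.2036 = 0.7483
  y_1 = 3.1186 - 0.01*6.2372 = 3.0562
Step 2: grad_x = 2*6*0.7483 = 8.9792, grad_y = 2*1*3.0562 = 6.1125
  x_2 = 0.7483 - 0.01*8.9792 = 0.6585
  y_2 = 3.0562 - 0.01*6.1125 = 2.9951
f(0.6585, 2.9951) = 6*0.6585^2 + 1*2.9951^2 = 11.5722
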